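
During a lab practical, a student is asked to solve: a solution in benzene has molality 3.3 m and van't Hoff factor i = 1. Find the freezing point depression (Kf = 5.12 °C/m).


ΔTf = Kf × m × i
= 5.12 × 3.3 × 1
= 16.896 °C

16.896 °C


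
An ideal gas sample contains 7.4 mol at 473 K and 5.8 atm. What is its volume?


PV = nRT  (R = 0.08206 L·atm/(mol·K))
V = nRT/P = 7.4×0.08206×473/5.8
= 49.522 L

49.522 L


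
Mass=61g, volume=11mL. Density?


ρ = mass/volume
= 61/11
= 5.545 g/mL

5.545 g/mL


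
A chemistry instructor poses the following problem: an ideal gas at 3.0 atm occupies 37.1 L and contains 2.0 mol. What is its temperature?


PV = nRT  (R = 0.08206 L·atm/(mol·K))
T = PV/(nR) = 3.0×37.1/(2.0×0.08206)
= 111.30/0.164120
= 678.16 K

678.16 K


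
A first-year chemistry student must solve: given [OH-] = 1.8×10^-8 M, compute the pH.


pOH = -log10([OH-]) = -log10(1.8×10^-8)
= 8 - log10(1.8) = 7.74
pH = 14 - pOH = 14 - 7.74 = 6.26

6.26


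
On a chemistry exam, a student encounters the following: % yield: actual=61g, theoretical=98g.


% yield = actual/theoretical × 100
= 61/98 × 100
= 62.24%

62.24%


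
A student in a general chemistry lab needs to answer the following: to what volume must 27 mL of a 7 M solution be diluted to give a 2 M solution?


C1V1 = C2V2
7 × 27 = 2 × V2
V2 = 189/2 = 94.5 mL

94.5 mL


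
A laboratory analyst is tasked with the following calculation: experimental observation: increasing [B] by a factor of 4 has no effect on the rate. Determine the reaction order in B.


rate ∝ [B]^n
rate ∝ [B]^0
Order in B: 0

0


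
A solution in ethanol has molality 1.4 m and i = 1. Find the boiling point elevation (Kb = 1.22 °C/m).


ΔTb = Kb × m × i
= 1.22 × 1.4 × 1
= 1.708 °C

1.708 °C


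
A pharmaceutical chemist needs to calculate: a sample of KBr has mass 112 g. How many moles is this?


M(KBr) = 119.0 g/mol
n = mass/M = 112/119.0 = 0.9412 mol

0.9412 mol


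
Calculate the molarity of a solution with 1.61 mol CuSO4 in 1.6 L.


M = n/V = 1.61/1.6 = 1.006 mol/L

1.006 M


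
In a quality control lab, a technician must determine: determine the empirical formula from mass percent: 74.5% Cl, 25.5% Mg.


Assume 100 g sample. Moles of each element:
  Cl: 74.5/35.45 = 2.102 mol
  Mg: 25.5/24.31 = 1.049 mol
Divide by smallest (1.049):
  Cl: 2.102/1.049 = 2.0
  Mg: 1.049/1.049 = 1.0
Empirical formula: MgCl2

MgCl2


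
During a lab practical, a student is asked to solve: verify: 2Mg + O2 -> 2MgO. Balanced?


Equation: 2Mg + O2 -> 2MgO
Check atoms: Mg: 2=2, O: 2=2
Balanced

Yes, balanced


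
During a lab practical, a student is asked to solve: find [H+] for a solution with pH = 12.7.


[H+] = 10^(-pH) = 10^(-12.7)
= 2.0×10^-13 M

2.0×10^-13 M


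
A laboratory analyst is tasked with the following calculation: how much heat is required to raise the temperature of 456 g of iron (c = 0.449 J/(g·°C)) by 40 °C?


q = mcΔT = 456 × 0.449 × 40
= 8189.76 J

8189.76 J


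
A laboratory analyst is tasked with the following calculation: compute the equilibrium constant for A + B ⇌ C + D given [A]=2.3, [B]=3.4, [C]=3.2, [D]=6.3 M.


Kc = [C][D]/([A][B])
= (3.2^1 × 6.3^1)/(2.3^1 × 3.4^1)
= 20.16/7.82
= 2.578

2.578


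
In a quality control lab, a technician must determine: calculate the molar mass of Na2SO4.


M(Na2SO4) = 2×22.99 + 1×32.07 + 4×16.0
= 45.98 + 32.07 + 64.0
= 142.05 g/mol

142.05 g/mol


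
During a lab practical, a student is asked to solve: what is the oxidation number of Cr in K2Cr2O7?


2(+1) + 2x + 7(-2) = 0, so x = +6
Oxidation number: +6

+6


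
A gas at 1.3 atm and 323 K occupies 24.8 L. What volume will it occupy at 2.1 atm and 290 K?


P1V1/T1 = P2V2/T2
V2 = P1V1T2/(T1P2)
= 1.3×24.8×290/(323×2.1)
= 13.784 L

13.784 L


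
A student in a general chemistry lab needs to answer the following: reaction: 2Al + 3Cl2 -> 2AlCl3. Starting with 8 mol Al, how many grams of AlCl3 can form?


Mole ratio AlCl3:Al = 2:2
n(AlCl3) = 8 × 2/2 = 8.000 mol
mass = 8.000 × 133.33 = 1066.64 g

1066.64 g


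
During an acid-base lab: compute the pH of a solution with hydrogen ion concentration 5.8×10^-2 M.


pH = -log10([H+]) = -log10(5.8×10^-2)
= 2 - log10(5.8)
= 2 - 0.76
= 1.24

1.24


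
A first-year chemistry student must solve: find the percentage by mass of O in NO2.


M(NO2) = 1×14.01 + 2×16.0 = 46.01 g/mol
Mass of O = 2 × 16.0 = 32.00 g/mol
% O = 32.00/46.01 × 100 = 69.55%

69.55%


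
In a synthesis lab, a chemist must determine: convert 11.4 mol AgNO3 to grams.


M(AgNO3) = 169.88 g/mol
mass = n × M = 11.4 × 169.88 = 1936.63 g

1936.63 g


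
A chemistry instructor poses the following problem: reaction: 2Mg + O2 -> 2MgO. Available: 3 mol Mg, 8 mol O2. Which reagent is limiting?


Mole ratio available / coefficient:
  Mg: 3/2 = 1.500
  O2: 8/1 = 8.000
Smaller ratio is limiting.

Mg


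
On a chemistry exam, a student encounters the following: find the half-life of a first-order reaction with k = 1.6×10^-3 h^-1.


t½ = ln2/k = 0.693147/(1.6×10^-3 h^-1)
= 433.2 h

433.2 h


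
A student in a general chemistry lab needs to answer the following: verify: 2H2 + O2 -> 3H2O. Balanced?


Equation: 2H2 + O2 -> 3H2O
Check atoms: H: 4≠6, O: 2≠3
Not balanced

No, not balanced


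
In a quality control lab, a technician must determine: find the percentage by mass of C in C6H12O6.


M(C6H12O6) = 6×12.01 + 12×1.008 + 6×16.0 = 180.156 g/mol
Mass of C = 6 × 12.01 = 72.06 g/mol
% C = 72.06/180.156 × 100 = 40.00%

40.00%


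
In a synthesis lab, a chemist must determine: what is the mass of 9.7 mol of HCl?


M(HCl) = 36.46 g/mol
mass = n × M = 9.7 × 36.46 = 353.66 g

353.66 g


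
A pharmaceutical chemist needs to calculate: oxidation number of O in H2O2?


Peroxide: O is -1
Oxidation number: -1

-1


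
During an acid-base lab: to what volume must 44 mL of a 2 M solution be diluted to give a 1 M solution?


C1V1 = C2V2
2 × 44 = 1 × V2
V2 = 88/1 = 88.0 mL

88.0 mL


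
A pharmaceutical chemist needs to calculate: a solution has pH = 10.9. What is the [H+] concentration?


[H+] = 10^(-pH) = 10^(-10.9)
= 1.26×10^-11 M

1.26×10^-11 M


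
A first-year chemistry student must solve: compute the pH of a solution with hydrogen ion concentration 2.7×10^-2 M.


pH = -log10([H+]) = -log10(2.7×10^-2)
= 2 - log10(2.7)
= 2 - 0.43
= 1.57

1.57


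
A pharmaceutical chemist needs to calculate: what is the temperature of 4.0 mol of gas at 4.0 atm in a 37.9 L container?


PV = nRT  (R = 0.08206 L·atm/(mol·K))
T = PV/(nR) = 4.0×37.9/(4.0×0.08206)
= 151.60/0.328240
= 461.86 K

461.86 K


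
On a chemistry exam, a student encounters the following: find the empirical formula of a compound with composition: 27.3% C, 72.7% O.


Assume 100 g sample. Moles of each element:
  C: 27.3/12.01 = 2.273 mol
  O: 72.7/16.0 = 4.544 mol
Divide by smallest (2.273):
  C: 2.273/2.273 = 1.0
  O: 4.544/2.273 = 2.0
Empirical formula: CO2

CO2


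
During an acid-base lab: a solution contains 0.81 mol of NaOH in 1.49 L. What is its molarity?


M = n/V = 0.81/1.49 = 0.544 mol/L

0.544 M


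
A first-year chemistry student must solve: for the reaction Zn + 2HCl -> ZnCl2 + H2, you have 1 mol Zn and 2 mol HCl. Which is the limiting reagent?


Mole ratio available / coefficient:
  Zn: 1/1 = 1.000
  HCl: 2/2 = 1.000
Smaller ratio is limiting.

neither (stoichiometric); Zn and HCl are fully consumed


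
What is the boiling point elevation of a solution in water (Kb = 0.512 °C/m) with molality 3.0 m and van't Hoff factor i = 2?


ΔTb = Kb × m × i
= 0.512 × 3.0 × 2
= 3.072 °C

3.072 °C


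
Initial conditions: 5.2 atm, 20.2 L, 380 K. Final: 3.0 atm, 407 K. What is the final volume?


P1V1/T1 = P2V2/T2
V2 = P1V1T2/(T1P2)
= 5.2×20.2×407/(380×3.0)
= 37.501 L

37.501 L


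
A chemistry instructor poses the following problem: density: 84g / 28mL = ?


ρ = mass/volume
= 84/28
= 3.0 g/mL

3.0 g/mL


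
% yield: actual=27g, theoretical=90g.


% yield = actual/theoretical × 100
= 27/90 × 100
= 30.0%

30.0%


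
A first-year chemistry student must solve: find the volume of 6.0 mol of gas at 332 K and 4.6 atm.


PV = nRT  (R = 0.08206 L·atm/(mol·K))
V = nRT/P = 6.0×0.08206×332/4.6
= 35.536 L

35.536 L


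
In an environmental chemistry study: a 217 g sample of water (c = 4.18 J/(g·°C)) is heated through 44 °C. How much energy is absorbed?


q = mcΔT = 217 × 4.18 × 44
= 39910.64 J

39910.64 J


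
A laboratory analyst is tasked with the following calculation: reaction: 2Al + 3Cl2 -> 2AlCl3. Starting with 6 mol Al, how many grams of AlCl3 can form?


Mole ratio AlCl3:Al = 2:2
n(AlCl3) = 6 × 2/2 = 6.000 mol
mass = 6.000 × 133.33 = 799.98 g

799.98 g


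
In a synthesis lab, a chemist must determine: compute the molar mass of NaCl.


M(NaCl) = 1×22.99 + 1×35.45
= 22.99 + 35.45
= 58.44 g/mol

58.44 g/mol


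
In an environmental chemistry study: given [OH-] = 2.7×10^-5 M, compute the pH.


pOH = -log10([OH-]) = -log10(2.7×10^-5)
= 5 - log10(2.7) = 4.57
pH = 14 - pOH = 14 - 4.57 = 9.43

9.43


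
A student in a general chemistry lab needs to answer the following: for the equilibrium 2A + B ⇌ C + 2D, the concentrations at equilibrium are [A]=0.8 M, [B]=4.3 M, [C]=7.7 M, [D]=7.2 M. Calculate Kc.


Kc = [C][D]^2/([A]^2[B])
= (7.7^1 × 7.2^2)/(0.8^2 × 4.3^1)
= 399.168/2.752
= 145.0

145.0


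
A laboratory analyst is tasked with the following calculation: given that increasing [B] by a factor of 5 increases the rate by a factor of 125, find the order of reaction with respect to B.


rate ∝ [B]^n
5^n = 125 → n = 3
Order in B: 3

3


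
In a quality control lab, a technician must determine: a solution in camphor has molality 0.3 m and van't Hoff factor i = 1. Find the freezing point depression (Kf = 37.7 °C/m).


ΔTf = Kf × m × i
= 37.7 × 0.3 × 1
= 11.31 °C

11.31 °C


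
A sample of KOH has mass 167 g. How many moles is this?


M(KOH) = 56.11 g/mol
n = mass/M = 167/56.11 = 2.9763 mol

2.9763 mol


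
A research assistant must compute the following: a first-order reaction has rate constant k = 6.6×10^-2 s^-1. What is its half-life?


t½ = ln2/k = 0.693147/(6.6×10^-2 s^-1)
= 10.50 s

10.50 s


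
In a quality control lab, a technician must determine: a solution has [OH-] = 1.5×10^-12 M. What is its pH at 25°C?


pOH = -log10([OH-]) = -log10(1.5×10^-12)
= 12 - log10(1.5) = 11.82
pH = 14 - pOH = 14 - 11.82 = 2.18

2.18


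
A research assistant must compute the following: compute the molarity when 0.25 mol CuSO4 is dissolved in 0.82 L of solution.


M = n/V = 0.25/0.82 = 0.305 mol/L

0.305 M


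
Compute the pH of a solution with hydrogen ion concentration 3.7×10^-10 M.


pH = -log10([H+]) = -log10(3.7×10^-10)
= 10 - log10(3.7)
= 10 - 0.57
= 9.43

9.43


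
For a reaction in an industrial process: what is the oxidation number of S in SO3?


x + 3(-2) = 0, so x = +6
Oxidation number: +6

+6


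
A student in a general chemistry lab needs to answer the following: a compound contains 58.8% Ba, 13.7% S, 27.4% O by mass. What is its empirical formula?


Assume 100 g sample. Moles of each element:
  Ba: 58.8/137.33 = 0.428 mol
  S: 13.7/32.07 = 0.427 mol
  O: 27.4/16.0 = 1.712 mol
Divide by smallest (0.427):
  Ba: 0.428/0.427 = 1.0
  S: 0.427/0.427 = 1.0
  O: 1.712/0.427 = 4.01
Empirical formula: BaSO4

BaSO4


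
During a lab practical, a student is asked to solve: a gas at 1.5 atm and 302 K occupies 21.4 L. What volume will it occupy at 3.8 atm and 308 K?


P1V1/T1 = P2V2/T2
V2 = P1V1T2/(T1P2)
= 1.5×21.4×308/(302×3.8)
= 8.615 L

8.615 L


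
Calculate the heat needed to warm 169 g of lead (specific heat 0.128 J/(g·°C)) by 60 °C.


q = mcΔT = 169 × 0.128 × 60
= 1297.92 J

1297.92 J


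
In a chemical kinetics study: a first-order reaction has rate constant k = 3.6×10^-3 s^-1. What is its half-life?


t½ = ln2/k = 0.693147/(3.6×10^-3 s^-1)
= 192.5 s

192.5 s


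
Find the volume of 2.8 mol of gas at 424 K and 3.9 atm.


PV = nRT  (R = 0.08206 L·atm/(mol·K))
V = nRT/P = 2.8×0.08206×424/3.9
= 24.98 L

24.98 L


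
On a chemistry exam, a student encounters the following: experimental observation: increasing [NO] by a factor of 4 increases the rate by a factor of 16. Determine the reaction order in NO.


rate ∝ [NO]^n
4^n = 16 → n = 2
Order in NO: 2

2


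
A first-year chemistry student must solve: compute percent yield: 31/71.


% yield = actual/theoretical × 100
= 31/71 × 100
= 43.66%

43.66%


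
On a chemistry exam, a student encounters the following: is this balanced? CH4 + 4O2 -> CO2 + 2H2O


Equation: CH4 + 4O2 -> CO2 + 2H2O
Check atoms: C: 1=1, H: 4=4, O: 8≠4
Not balanced

No, not balanced


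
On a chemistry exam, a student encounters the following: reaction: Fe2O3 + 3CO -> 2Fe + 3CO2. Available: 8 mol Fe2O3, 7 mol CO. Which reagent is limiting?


Mole ratio available / coefficient:
  Fe2O3: 8/1 = 8.000
  CO: 7/3 = 2.333
Smaller ratio is limiting.

CO


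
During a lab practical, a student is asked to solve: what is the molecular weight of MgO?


M(MgO) = 1×24.31 + 1×16.0
= 24.31 + 16.0
= 40.31 g/mol

40.31 g/mol


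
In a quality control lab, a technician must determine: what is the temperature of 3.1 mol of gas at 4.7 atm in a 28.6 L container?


PV = nRT  (R = 0.08206 L·atm/(mol·K))
T = PV/(nR) = 4.7×28.6/(3.1×0.08206)
= 134.42/0.254386
= 528.41 K

528.41 K


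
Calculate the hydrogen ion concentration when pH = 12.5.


[H+] = 10^(-pH) = 10^(-12.5)
= 3.16×10^-13 M

3.16×10^-13 M


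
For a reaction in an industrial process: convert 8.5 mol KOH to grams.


M(KOH) = 56.11 g/mol
mass = n × M = 8.5 × 56.11 = 476.94 g

476.94 g


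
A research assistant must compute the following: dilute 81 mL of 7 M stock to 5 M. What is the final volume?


C1V1 = C2V2
7 × 81 = 5 × V2
V2 = 567/5 = 113.4 mL

113.4 mL


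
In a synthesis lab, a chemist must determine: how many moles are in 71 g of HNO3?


M(HNO3) = 63.02 g/mol
n = mass/M = 71/63.02 = 1.1266 mol

1.1266 mol


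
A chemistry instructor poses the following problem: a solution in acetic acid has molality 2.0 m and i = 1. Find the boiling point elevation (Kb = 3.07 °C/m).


ΔTb = Kb × m × i
= 3.07 × 2.0 × 1
= 6.14 °C

6.14 °C


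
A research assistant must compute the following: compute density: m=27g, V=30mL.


ρ = mass/volume
= 27/30
= 0.9 g/mL

0.9 g/mL


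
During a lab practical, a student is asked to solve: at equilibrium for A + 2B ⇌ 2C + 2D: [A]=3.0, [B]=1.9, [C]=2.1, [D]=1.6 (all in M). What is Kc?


Kc = [C]^2[D]^2/([A][B]^2)
= (2.1^2 × 1.6^2)/(3.0^1 × 1.9^2)
= 11.2896/10.83
= 1.042

1.042


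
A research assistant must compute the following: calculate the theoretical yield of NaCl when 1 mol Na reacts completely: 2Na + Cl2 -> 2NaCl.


Mole ratio NaCl:Na = 2:2
n(NaCl) = 1 × 2/2 = 1.000 mol
mass = 1.000 × 58.44 = 58.44 g

58.44 g


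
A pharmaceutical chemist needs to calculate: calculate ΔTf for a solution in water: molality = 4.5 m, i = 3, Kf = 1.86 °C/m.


ΔTf = Kf × m × i
= 1.86 × 4.5 × 3
= 25.11 °C

25.11 °C


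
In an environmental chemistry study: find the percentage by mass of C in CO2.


M(CO2) = 1×12.01 + 2×16.0 = 44.01 g/mol
Mass of C = 1 × 12.01 = 12.01 g/mol
% C = 12.01/44.01 × 100 = 27.29%

27.29%


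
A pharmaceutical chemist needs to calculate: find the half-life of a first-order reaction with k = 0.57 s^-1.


t½ = ln2/k = 0.693147/(0.57 s^-1)
= 1.216 s

1.216 s


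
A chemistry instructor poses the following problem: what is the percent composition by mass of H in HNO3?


M(HNO3) = 1×1.008 + 1×14.01 + 3×16.0 = 63.018 g/mol
Mass of H = 1 × 1.008 = 1.008 g/mol
% H = 1.008/63.018 × 100 = 1.60%

1.60%


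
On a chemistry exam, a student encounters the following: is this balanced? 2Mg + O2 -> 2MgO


Equation: 2Mg + O2 -> 2MgO
Check atoms: Mg: 2=2, O: 2=2
Balanced

Yes, balanced


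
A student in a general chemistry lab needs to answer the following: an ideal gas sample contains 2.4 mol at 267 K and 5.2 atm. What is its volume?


PV = nRT  (R = 0.08206 L·atm/(mol·K))
V = nRT/P = 2.4×0.08206×267/5.2
= 10.112 L

10.112 L


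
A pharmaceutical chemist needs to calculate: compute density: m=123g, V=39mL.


ρ = mass/volume
= 123/39
= 3.154 g/mL

3.154 g/mL


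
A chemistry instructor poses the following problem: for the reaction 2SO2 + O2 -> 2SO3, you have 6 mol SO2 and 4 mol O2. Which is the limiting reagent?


Mole ratio available / coefficient:
  SO2: 6/2 = 3.000
  O2: 4/1 = 4.000
Smaller ratio is limiting.

SO2


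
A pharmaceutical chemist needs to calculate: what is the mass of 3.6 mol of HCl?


M(HCl) = 36.46 g/mol
mass = n × M = 3.6 × 36.46 = 131.26 g

131.26 g


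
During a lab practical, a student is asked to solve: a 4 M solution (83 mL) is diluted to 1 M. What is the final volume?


C1V1 = C2V2
4 × 83 = 1 × V2
V2 = 332/1 = 332.0 mL

332.0 mL


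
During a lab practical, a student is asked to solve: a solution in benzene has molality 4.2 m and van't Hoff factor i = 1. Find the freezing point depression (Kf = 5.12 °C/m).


ΔTf = Kf × m × i
= 5.12 × 4.2 × 1
= 21.504 °C

21.504 °C


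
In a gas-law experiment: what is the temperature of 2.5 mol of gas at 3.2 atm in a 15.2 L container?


PV = nRT  (R = 0.08206 L·atm/(mol·K))
T = PV/(nR) = 3.2×15.2/(2.5×0.08206)
= 48.64/0.205150
= 237.09 K

237.09 K


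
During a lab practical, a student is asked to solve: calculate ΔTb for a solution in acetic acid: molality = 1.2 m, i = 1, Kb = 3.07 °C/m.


ΔTb = Kb × m × i
= 3.07 × 1.2 × 1
= 3.684 °C

3.684 °C


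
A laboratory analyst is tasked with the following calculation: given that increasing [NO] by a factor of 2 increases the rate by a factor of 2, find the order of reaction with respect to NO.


rate ∝ [NO]^n
2^n = 2 → n = 1
Order in NO: 1

1


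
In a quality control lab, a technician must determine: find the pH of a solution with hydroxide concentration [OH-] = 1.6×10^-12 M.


pOH = -log10([OH-]) = -log10(1.6×10^-12)
= 12 - log10(1.6) = 11.8
pH = 14 - pOH = 14 - 11.8 = 2.2

2.2


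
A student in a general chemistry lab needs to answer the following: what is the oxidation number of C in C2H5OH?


2x + 6(+1) + (-2) = 0, so x = -2
Oxidation number: -2

-2


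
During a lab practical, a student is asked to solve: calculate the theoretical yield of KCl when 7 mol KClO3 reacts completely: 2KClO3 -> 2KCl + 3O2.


Mole ratio KCl:KClO3 = 2:2
n(KCl) = 7 × 2/2 = 7.000 mol
mass = 7.000 × 74.55 = 521.85 g

521.85 g


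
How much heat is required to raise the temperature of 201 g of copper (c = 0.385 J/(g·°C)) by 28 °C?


q = mcΔT = 201 × 0.385 × 28
= 2166.78 J

2166.78 J


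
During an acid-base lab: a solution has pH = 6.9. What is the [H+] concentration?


[H+] = 10^(-pH) = 10^(-6.9)
= 1.26×10^-7 M

1.26×10^-7 M


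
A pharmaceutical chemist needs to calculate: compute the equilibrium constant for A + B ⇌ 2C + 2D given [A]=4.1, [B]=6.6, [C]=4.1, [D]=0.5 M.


Kc = [C]^2[D]^2/([A][B])
= (4.1^2 × 0.5^2)/(4.1^1 × 6.6^1)
= 4.2025/27.06
= 0.1553

0.1553


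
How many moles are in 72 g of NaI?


M(NaI) = 149.89 g/mol
n = mass/M = 72/149.89 = 0.4804 mol

0.4804 mol


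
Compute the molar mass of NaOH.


M(NaOH) = 1×22.99 + 1×16.0 + 1×1.008
= 22.99 + 16.0 + 1.01
= 40.0 g/mol

40.0 g/mol


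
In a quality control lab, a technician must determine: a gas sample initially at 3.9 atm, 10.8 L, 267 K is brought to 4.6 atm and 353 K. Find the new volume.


P1V1/T1 = P2V2/T2
V2 = P1V1T2/(T1P2)
= 3.9×10.8×353/(267×4.6)
= 12.106 L

12.106 L


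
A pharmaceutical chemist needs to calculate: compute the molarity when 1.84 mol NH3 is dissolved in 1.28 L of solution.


M = n/V = 1.84/1.28 = 1.438 mol/L

1.438 M


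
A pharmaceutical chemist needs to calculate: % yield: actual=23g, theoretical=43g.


% yield = actual/theoretical × 100
= 23/43 × 100
= 53.49%

53.49%


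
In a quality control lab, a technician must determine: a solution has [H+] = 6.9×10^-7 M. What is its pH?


pH = -log10([H+]) = -log10(6.9×10^-7)
= 7 - log10(6.9)
= 7 - 0.84
= 6.16

6.16


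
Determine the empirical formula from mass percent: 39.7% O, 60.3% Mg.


Assume 100 g sample. Moles of each element:
  O: 39.7/16.0 = 2.481 mol
  Mg: 60.3/24.31 = 2.48 mol
Divide by smallest (2.48):
  O: 2.481/2.48 = 1.0
  Mg: 2.48/2.48 = 1.0
Empirical formula: MgO

MgO


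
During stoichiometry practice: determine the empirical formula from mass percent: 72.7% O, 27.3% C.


Assume 100 g sample. Moles of each element:
  O: 72.7/16.0 = 4.544 mol
  C: 27.3/12.01 = 2.273 mol
Divide by smallest (2.273):
  O: 4.544/2.273 = 2.0
  C: 2.273/2.273 = 1.0
Empirical formula: CO2

CO2


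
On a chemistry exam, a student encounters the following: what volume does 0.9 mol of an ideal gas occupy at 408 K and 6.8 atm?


PV = nRT  (R = 0.08206 L·atm/(mol·K))
V = nRT/P = 0.9×0.08206×408/6.8
= 4.431 L

4.431 L


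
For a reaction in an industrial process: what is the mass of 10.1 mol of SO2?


M(SO2) = 64.07 g/mol
mass = n × M = 10.1 × 64.07 = 647.11 g

647.11 g


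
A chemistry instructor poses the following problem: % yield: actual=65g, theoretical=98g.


% yield = actual/theoretical × 100
= 65/98 × 100
= 66.33%

66.33%


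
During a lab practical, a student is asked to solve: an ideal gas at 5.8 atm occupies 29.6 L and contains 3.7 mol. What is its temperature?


PV = nRT  (R = 0.08206 L·atm/(mol·K))
T = PV/(nR) = 5.8×29.6/(3.7×0.08206)
= 171.68/0.303622
= 565.44 K

565.44 K


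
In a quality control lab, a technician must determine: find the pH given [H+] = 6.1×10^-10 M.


pH = -log10([H+]) = -log10(6.1×10^-10)
= 10 - log10(6.1)
= 10 - 0.79
= 9.21

9.21


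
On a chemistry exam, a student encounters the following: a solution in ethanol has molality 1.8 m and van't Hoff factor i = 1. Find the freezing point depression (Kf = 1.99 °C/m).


ΔTf = Kf × m × i
= 1.99 × 1.8 × 1
= 3.582 °C

3.582 °C


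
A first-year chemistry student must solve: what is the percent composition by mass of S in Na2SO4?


M(Na2SO4) = 2×22.99 + 1×32.07 + 4×16.0 = 142.05 g/mol
Mass of S = 1 × 32.07 = 32.07 g/mol
% S = 32.07/142.05 × 100 = 22.58%

22.58%


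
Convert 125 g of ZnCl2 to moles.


M(ZnCl2) = 136.28 g/mol
n = mass/M = 125/136.28 = 0.9172 mol

0.9172 mol


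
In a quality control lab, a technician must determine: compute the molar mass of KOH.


M(KOH) = 1×39.1 + 1×16.0 + 1×1.008
= 39.1 + 16.0 + 1.01
= 56.11 g/mol

56.11 g/mol


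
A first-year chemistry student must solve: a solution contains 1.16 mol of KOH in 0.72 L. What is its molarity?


M = n/V = 1.16/0.72 = 1.611 mol/L

1.611 M


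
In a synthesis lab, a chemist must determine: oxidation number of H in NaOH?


H is +1 with nonmetals
Oxidation number: +1

+1


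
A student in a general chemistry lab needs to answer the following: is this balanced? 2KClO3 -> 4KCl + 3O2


Equation: 2KClO3 -> 4KCl + 3O2
Check atoms: Cl: 2≠4, K: 2≠4, O: 6=6
Not balanced

No, not balanced


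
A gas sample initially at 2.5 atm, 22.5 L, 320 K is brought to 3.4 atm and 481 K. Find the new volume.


P1V1/T1 = P2V2/T2
V2 = P1V1T2/(T1P2)
= 2.5×22.5×481/(320×3.4)
= 24.868 L

24.868 L


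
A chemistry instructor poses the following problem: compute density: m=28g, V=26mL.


ρ = mass/volume
= 28/26
= 1.077 g/mL

1.077 g/mL


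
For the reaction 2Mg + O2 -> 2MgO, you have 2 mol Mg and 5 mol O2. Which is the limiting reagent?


Mole ratio available / coefficient:
  Mg: 2/2 = 1.000
  O2: 5/1 = 5.000
Smaller ratio is limiting.

Mg


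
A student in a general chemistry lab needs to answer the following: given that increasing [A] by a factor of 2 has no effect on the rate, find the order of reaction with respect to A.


rate ∝ [A]^n
rate ∝ [A]^0
Order in A: 0

0


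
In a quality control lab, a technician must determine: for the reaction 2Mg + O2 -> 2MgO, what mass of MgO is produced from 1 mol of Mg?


Mole ratio MgO:Mg = 2:2
n(MgO) = 1 × 2/2 = 1.000 mol
mass = 1.000 × 40.31 = 40.31 g

40.31 g


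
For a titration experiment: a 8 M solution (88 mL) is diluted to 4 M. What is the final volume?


C1V1 = C2V2
8 × 88 = 4 × V2
V2 = 704/4 = 176.0 mL

176.0 mL


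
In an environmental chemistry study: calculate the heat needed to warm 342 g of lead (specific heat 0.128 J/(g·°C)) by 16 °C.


q = mcΔT = 342 × 0.128 × 16
= 700.42 J

700.42 J


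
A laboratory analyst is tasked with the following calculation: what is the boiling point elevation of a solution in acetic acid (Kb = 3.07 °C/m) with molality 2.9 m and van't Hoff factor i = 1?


ΔTb = Kb × m × i
= 3.07 × 2.9 × 1
= 8.903 °C

8.903 °C


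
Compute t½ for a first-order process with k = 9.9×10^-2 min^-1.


t½ = ln2/k = 0.693147/(9.9×10^-2 min^-1)
= 7.001 min

7.001 min


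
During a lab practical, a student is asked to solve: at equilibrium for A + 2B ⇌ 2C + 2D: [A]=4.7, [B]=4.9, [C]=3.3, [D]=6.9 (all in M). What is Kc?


Kc = [C]^2[D]^2/([A][B]^2)
= (3.3^2 × 6.9^2)/(4.7^1 × 4.9^2)
= 518.4729/112.847
= 4.594

4.594


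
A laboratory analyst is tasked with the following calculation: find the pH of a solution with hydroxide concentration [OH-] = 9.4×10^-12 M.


pOH = -log10([OH-]) = -log10(9.4×10^-12)
= 12 - log10(9.4) = 11.03
pH = 14 - pOH = 14 - 11.03 = 2.97

2.97


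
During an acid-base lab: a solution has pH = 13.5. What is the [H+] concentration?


[H+] = 10^(-pH) = 10^(-13.5)
= 3.16×10^-14 M

3.16×10^-14 M


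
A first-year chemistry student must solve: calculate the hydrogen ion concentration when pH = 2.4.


[H+] = 10^(-pH) = 10^(-2.4)
= 3.98×10^-3 M

3.98×10^-3 M


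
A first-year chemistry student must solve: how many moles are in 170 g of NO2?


M(NO2) = 46.01 g/mol
n = mass/M = 170/46.01 = 3.6948 mol

3.6948 mol


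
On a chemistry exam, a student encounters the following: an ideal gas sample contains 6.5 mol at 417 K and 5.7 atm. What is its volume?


PV = nRT  (R = 0.08206 L·atm/(mol·K))
V = nRT/P = 6.5×0.08206×417/5.7
= 39.022 L

39.022 L


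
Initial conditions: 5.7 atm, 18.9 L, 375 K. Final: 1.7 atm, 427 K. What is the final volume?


P1V1/T1 = P2V2/T2
V2 = P1V1T2/(T1P2)
= 5.7×18.9×427/(375×1.7)
= 72.158 L

72.158 L


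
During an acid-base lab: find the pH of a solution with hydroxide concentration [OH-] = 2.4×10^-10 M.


pOH = -log10([OH-]) = -log10(2.4×10^-10)
= 10 - log10(2.4) = 9.62
pH = 14 - pOH = 14 - 9.62 = 4.38

4.38


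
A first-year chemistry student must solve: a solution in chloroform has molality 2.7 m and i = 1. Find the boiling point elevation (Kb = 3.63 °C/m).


ΔTb = Kb × m × i
= 3.63 × 2.7 × 1
= 9.801 °C

9.801 °C


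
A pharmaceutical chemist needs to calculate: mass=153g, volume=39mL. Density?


ρ = mass/volume
= 153/39
= 3.923 g/mL

3.923 g/mL


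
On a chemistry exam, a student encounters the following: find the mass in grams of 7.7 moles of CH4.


M(CH4) = 16.04 g/mol
mass = n × M = 7.7 × 16.04 = 123.51 g

123.51 g


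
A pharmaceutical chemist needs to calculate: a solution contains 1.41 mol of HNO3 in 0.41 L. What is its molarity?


M = n/V = 1.41/0.41 = 3.439 mol/L

3.439 M


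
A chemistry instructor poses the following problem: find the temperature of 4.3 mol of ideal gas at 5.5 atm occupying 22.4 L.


PV = nRT  (R = 0.08206 L·atm/(mol·K))
T = PV/(nR) = 5.5×22.4/(4.3×0.08206)
= 123.20/0.352858
= 349.15 K

349.15 K


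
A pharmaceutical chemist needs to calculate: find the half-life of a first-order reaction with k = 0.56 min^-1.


t½ = ln2/k = 0.693147/(0.56 min^-1)
= 1.238 min

1.238 min


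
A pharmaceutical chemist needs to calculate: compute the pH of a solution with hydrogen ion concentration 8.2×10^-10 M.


pH = -log10([H+]) = -log10(8.2×10^-10)
= 10 - log10(8.2)
= 10 - 0.91
= 9.09

9.09


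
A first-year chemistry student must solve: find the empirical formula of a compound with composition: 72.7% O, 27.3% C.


Assume 100 g sample. Moles of each element:
  O: 72.7/16.0 = 4.544 mol
  C: 27.3/12.01 = 2.273 mol
Divide by smallest (2.273):
  O: 4.544/2.273 = 2.0
  C: 2.273/2.273 = 1.0
Empirical formula: CO2

CO2


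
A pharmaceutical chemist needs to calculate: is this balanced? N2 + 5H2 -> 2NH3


Equation: N2 + 5H2 -> 2NH3
Check atoms: H: 10≠6, N: 2=2
Not balanced

No, not balanced


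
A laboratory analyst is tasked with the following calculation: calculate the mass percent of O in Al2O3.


M(Al2O3) = 2×26.98 + 3×16.0 = 101.96 g/mol
Mass of O = 3 × 16.0 = 48.00 g/mol
% O = 48.00/101.96 × 100 = 47.08%

47.08%


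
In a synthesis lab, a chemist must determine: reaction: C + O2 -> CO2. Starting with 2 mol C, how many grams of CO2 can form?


Mole ratio CO2:C = 1:1
n(CO2) = 2 × 1/1 = 2.000 mol
mass = 2.000 × 44.01 = 88.02 g

88.02 g


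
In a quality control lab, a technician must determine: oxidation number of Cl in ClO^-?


x + (-2) = -1, so x = +1
Oxidation number: +1

+1


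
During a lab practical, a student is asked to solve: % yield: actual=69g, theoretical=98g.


% yield = actual/theoretical × 100
= 69/98 × 100
= 70.41%

70.41%


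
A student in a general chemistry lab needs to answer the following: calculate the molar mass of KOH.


M(KOH) = 1×39.1 + 1×16.0 + 1×1.008
= 39.1 + 16.0 + 1.01
= 56.11 g/mol

56.11 g/mol


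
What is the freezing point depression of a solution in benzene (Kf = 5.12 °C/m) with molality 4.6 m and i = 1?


ΔTf = Kf × m × i
= 5.12 × 4.6 × 1
= 23.552 °C

23.552 °C


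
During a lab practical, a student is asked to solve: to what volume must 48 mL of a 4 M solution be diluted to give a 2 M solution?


C1V1 = C2V2
4 × 48 = 2 × V2
V2 = 192/2 = 96.0 mL

96.0 mL


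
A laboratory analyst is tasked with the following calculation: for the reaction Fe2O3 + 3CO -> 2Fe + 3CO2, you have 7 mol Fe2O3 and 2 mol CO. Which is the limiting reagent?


Mole ratio available / coefficient:
  Fe2O3: 7/1 = 7.000
  CO: 2/3 = 0.667
Smaller ratio is limiting.

CO


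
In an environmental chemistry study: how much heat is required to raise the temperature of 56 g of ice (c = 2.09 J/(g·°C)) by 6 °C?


q = mcΔT = 56 × 2.09 × 6
= 702.24 J

702.24 J


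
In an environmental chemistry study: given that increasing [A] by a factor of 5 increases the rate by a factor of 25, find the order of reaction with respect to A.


rate ∝ [A]^n
5^n = 25 → n = 2
Order in A: 2

2


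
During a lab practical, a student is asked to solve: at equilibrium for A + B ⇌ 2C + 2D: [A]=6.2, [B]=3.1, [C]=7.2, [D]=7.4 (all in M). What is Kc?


Kc = [C]^2[D]^2/([A][B])
= (7.2^2 × 7.4^2)/(6.2^1 × 3.1^1)
= 2838.7584/19.22
= 147.7

147.7


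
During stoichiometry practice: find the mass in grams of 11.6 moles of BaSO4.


M(BaSO4) = 233.4 g/mol
mass = n × M = 11.6 × 233.4 = 2707.44 g

2707.44 g


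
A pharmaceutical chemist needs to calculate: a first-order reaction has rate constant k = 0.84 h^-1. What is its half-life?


t½ = ln2/k = 0.693147/(0.84 h^-1)
= 0.8252 h

0.8252 h


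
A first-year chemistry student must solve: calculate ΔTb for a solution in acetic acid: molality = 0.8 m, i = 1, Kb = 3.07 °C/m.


ΔTb = Kb × m × i
= 3.07 × 0.8 × 1
= 2.456 °C

2.456 °C


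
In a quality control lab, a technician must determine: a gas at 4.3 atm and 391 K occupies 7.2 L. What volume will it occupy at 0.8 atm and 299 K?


P1V1/T1 = P2V2/T2
V2 = P1V1T2/(T1P2)
= 4.3×7.2×299/(391×0.8)
= 29.594 L

29.594 L


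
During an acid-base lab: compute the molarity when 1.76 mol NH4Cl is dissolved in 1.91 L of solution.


M = n/V = 1.76/1.91 = 0.921 mol/L

0.921 M


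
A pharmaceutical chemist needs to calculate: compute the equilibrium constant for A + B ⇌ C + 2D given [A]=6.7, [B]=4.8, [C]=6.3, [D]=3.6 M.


Kc = [C][D]^2/([A][B])
= (6.3^1 × 3.6^2)/(6.7^1 × 4.8^1)
= 81.648/32.16
= 2.539

2.539


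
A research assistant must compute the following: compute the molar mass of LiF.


M(LiF) = 1×6.94 + 1×19.0
= 6.94 + 19.0
= 25.94 g/mol

25.94 g/mol


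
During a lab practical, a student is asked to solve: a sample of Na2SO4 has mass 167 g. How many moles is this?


M(Na2SO4) = 142.05 g/mol
n = mass/M = 167/142.05 = 1.1756 mol

1.1756 mol


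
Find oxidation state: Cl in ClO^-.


x + (-2) = -1, so x = +1
Oxidation number: +1

+1


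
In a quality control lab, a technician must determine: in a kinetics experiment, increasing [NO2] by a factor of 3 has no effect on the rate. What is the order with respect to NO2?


rate ∝ [NO2]^n
rate ∝ [NO2]^0
Order in NO2: 0

0


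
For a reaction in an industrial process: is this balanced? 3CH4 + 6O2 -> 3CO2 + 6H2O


Equation: 3CH4 + 6O2 -> 3CO2 + 6H2O
Check atoms: C: 3=3, H: 12=12, O: 12=12
Balanced

Yes, balanced


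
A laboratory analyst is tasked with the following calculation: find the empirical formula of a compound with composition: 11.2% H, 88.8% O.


Assume 100 g sample. Moles of each element:
  H: 11.2/1.008 = 11.111 mol
  O: 88.8/16.0 = 5.55 mol
Divide by smallest (5.55):
  H: 11.111/5.55 = 2.0
  O: 5.55/5.55 = 1.0
Empirical formula: H2O

H2O


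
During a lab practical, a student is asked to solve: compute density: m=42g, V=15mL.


ρ = mass/volume
= 42/15
= 2.8 g/mL

2.8 g/mL


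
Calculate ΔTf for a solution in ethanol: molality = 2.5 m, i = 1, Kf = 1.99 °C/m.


ΔTf = Kf × m × i
= 1.99 × 2.5 × 1
= 4.975 °C

4.975 °C


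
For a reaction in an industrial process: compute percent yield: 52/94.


% yield = actual/theoretical × 100
= 52/94 × 100
= 55.32%

55.32%


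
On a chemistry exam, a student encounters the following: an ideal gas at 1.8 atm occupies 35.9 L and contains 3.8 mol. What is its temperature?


PV = nRT  (R = 0.08206 L·atm/(mol·K))
T = PV/(nR) = 1.8×35.9/(3.8×0.08206)
= 64.62/0.311828
= 207.23 K

207.23 K


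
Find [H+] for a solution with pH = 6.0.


[H+] = 10^(-pH) = 10^(-6.0)
= 1.0×10^-6 M

1.0×10^-6 M


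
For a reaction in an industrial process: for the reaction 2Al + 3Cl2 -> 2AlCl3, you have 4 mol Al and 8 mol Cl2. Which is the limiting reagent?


Mole ratio available / coefficient:
  Al: 4/2 = 2.000
  Cl2: 8/3 = 2.667
Smaller ratio is limiting.

Al


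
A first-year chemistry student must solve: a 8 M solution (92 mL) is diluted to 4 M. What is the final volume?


C1V1 = C2V2
8 × 92 = 4 × V2
V2 = 736/4 = 184.0 mL

184.0 mL


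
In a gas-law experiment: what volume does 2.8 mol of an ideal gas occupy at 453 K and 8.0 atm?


PV = nRT  (R = 0.08206 L·atm/(mol·K))
V = nRT/P = 2.8×0.08206×453/8.0
= 13.011 L

13.011 L


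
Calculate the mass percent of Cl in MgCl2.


M(MgCl2) = 1×24.31 + 2×35.45 = 95.21 g/mol
Mass of Cl = 2 × 35.45 = 70.90 g/mol
% Cl = 70.90/95.21 × 100 = 74.47%

74.47%


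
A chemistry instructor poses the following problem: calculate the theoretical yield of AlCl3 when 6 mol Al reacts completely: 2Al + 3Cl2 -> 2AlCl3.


Mole ratio AlCl3:Al = 2:2
n(AlCl3) = 6 × 2/2 = 6.000 mol
mass = 6.000 × 133.33 = 799.98 g

799.98 g


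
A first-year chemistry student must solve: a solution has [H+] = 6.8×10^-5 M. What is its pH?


pH = -log10([H+]) = -log10(6.8×10^-5)
= 5 - log10(6.8)
= 5 - 0.83
= 4.17

4.17


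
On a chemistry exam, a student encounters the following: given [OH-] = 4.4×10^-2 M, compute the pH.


pOH = -log10([OH-]) = -log10(4.4×10^-2)
= 2 - log10(4.4) = 1.36
pH = 14 - pOH = 14 - 1.36 = 12.64

12.64


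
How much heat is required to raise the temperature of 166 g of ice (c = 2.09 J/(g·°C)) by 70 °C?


q = mcΔT = 166 × 2.09 × 70
= 24285.80 J

24285.80 J


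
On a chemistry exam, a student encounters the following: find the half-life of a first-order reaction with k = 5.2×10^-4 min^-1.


t½ = ln2/k = 0.693147/(5.2×10^-4 min^-1)
= 1333 min

1333 min


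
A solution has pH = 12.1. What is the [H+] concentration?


[H+] = 10^(-pH) = 10^(-12.1)
= 7.94×10^-13 M

7.94×10^-13 M


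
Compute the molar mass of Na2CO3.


M(Na2CO3) = 2×22.99 + 1×12.01 + 3×16.0
= 45.98 + 12.01 + 48.0
= 105.99 g/mol

105.99 g/mol


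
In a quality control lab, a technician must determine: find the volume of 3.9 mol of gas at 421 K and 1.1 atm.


PV = nRT  (R = 0.08206 L·atm/(mol·K))
V = nRT/P = 3.9×0.08206×421/1.1
= 122.486 L

122.486 L


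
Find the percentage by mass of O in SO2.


M(SO2) = 1×32.07 + 2×16.0 = 64.07 g/mol
Mass of O = 2 × 16.0 = 32.00 g/mol
% O = 32.00/64.07 × 100 = 49.95%

49.95%


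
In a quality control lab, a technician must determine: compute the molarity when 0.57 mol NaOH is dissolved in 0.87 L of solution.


M = n/V = 0.57/0.87 = 0.655 mol/L

0.655 M


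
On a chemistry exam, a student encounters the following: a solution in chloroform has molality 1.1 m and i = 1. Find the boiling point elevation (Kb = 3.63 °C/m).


ΔTb = Kb × m × i
= 3.63 × 1.1 × 1
= 3.993 °C

3.993 °C


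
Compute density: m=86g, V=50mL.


ρ = mass/volume
= 86/50
= 1.72 g/mL

1.72 g/mL


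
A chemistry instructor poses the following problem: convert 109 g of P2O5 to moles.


M(P2O5) = 141.94 g/mol
n = mass/M = 109/141.94 = 0.7679 mol

0.7679 mol


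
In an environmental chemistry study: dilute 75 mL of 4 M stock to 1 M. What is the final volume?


C1V1 = C2V2
4 × 75 = 1 × V2
V2 = 300/1 = 300.0 mL

300.0 mL


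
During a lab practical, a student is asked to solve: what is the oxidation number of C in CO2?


x + 2(-2) = 0, so x = +4
Oxidation number: +4

+4


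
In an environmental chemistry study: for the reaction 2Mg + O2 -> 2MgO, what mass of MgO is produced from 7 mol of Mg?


Mole ratio MgO:Mg = 2:2
n(MgO) = 7 × 2/2 = 7.000 mol
mass = 7.000 × 40.31 = 282.17 g

282.17 g


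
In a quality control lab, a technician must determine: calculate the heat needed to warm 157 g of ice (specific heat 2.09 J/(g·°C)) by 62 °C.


q = mcΔT = 157 × 2.09 × 62
= 20344.06 J

20344.06 J


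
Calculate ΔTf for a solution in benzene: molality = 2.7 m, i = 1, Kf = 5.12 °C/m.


ΔTf = Kf × m × i
= 5.12 × 2.7 × 1
= 13.824 °C

13.824 °C


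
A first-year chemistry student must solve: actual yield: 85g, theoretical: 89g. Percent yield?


% yield = actual/theoretical × 100
= 85/89 × 100
= 95.51%

95.51%


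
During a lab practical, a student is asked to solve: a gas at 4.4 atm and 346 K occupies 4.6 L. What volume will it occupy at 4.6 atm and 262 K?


P1V1/T1 = P2V2/T2
V2 = P1V1T2/(T1P2)
= 4.4×4.6×262/(346×4.6)
= 3.332 L

3.332 L


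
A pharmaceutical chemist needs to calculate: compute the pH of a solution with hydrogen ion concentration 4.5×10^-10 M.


pH = -log10([H+]) = -log10(4.5×10^-10)
= 10 - log10(4.5)
= 10 - 0.65
= 9.35

9.35


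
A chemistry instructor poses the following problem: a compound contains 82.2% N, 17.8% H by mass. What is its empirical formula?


Assume 100 g sample. Moles of each element:
  N: 82.2/14.01 = 5.867 mol
  H: 17.8/1.008 = 17.659 mol
Divide by smallest (5.867):
  N: 5.867/5.867 = 1.0
  H: 17.659/5.867 = 3.01
Empirical formula: NH3

NH3
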